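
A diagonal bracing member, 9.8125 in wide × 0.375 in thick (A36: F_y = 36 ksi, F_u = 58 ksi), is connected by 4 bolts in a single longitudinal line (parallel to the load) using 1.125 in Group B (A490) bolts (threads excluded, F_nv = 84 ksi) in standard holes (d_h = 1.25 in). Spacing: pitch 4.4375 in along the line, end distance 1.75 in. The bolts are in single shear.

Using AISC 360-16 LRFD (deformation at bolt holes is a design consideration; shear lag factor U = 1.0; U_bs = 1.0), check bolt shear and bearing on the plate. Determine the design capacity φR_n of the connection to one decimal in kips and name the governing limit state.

Bolt shear: A_b = π(1.125)²/4 = 0.99402 in². φR_n = 0.75 × 84 × 0.99402 × 4 × 1 = 250.5 kips.
Bearing (0.375 in plate, F_u = 58 ksi): end bolts L_c = 1.75 − 1.25/2 = 1.125, R_n = min(1.2×1.125×0.375×58, 2.4×1.125×0.375×58) = 29.363 kips/bolt; interior L_c = 4.4375 − 1.25 = 3.1875, R_n = 58.725 kips/bolt. φR_n = 0.75 × (1×29.363 + 3×58.725) = 154.2 kips.
Governing: min(250.5, 154.2) = 154.2 kips → bearing.

154.2 kips (bearing governs)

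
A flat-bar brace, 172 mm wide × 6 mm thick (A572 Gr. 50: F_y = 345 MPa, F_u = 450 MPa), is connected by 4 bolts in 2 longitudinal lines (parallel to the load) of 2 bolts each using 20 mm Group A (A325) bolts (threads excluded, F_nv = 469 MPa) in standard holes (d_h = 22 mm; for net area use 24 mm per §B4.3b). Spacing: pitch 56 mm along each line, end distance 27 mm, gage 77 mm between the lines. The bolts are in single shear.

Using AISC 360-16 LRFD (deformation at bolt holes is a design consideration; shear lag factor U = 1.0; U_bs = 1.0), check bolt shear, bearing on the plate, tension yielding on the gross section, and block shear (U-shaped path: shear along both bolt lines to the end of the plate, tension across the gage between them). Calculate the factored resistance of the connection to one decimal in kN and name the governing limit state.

221.5 kN (block shear governs)

Bolt shear: A_b = π(20)²/4 = 314.16 mm². φR_n = 0.75 × 469 × 314.16 × 4 × 1 = 442.0 kN.
Bearing (6 mm plate, F_u = 450 MPa): end bolts L_c = 27 − 22/2 = 16, R_n = min(1.2×16×6×450, 2.4×20×6×450) = 51.84 kN/bolt; interior L_c = 56 − 22 = 34, R_n = 110.16 kN/bolt. φR_n = 0.75 × (2×51.84 + 2×110.16) = 243.0 kN.
Tension yield (gross): A_g = 172×6 = 1032 mm². φR_n = 0.90 × 345 × 1032 = 320.4 kN.
Block shear: shear path 2×[27+1×56] = 2×83 mm, A_gv = 996, A_nv = 2×(83 − 1.5×24)×6 = 564 mm²; tension across gage: (77 − 1×24)×6 = 318 mm². R_n = min(0.6×450×564, 0.6×345×996) + 1.0×450×318 = min(152.28, 206.17) + 143.1 = 295.38 kN. φR_n = 0.75 × 295.38 = 221.5 kN.
Governing: min(442.0, 243.0, 320.4, 221.5) = 221.5 kN → block shear.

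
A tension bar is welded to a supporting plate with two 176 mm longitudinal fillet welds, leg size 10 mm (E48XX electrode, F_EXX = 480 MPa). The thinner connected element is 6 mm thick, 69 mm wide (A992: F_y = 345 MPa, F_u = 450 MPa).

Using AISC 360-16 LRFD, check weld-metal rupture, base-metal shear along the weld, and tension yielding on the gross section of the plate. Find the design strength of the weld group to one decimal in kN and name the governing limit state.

128.5 kN (gross-section yield governs)

Weld metal: throat = 0.707×10 = 7.07 mm, L = 2×176 = 352 mm. φR_n = 0.75 × 0.6 × 480 × 7.07 × 352 = 537.5 kN.
Base metal shear (6 mm plate): yield φR_n = 1.0×0.6×345×6×352 = 437.2 kN; rupture φR_n = 0.75×0.6×450×6×352 = 427.7 kN; take 427.7 kN (rupture).
Tension yield (gross): A_g = 69×6 = 414 mm². φR_n = 0.90 × 345 × 414 = 128.5 kN.
Governing: min(537.5, 427.7, 128.5) = 128.5 kN → gross-section yield.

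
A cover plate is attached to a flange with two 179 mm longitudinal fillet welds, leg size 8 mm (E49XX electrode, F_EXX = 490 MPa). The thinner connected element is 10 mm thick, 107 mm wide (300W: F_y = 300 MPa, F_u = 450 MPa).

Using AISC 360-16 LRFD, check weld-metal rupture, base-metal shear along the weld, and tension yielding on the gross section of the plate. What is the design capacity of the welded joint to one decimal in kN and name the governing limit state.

288.9 kN (gross-section yield governs)

Weld metal: throat = 0.707×8 = 5.656 mm, L = 2×179 = 358 mm. φR_n = 0.75 × 0.6 × 490 × 5.656 × 358 = 446.5 kN.
Base metal shear (10 mm plate): yield φR_n = 1.0×0.6×300×10×358 = 644.4 kN; rupture φR_n = 0.75×0.6×450×10×358 = 725.0 kN; take 644.4 kN (yield).
Tension yield (gross): A_g = 107×10 = 1070 mm². φR_n = 0.90 × 300 × 1070 = 288.9 kN.
Governing: min(446.5, 644.4, 288.9) = 288.9 kN → gross-section yield.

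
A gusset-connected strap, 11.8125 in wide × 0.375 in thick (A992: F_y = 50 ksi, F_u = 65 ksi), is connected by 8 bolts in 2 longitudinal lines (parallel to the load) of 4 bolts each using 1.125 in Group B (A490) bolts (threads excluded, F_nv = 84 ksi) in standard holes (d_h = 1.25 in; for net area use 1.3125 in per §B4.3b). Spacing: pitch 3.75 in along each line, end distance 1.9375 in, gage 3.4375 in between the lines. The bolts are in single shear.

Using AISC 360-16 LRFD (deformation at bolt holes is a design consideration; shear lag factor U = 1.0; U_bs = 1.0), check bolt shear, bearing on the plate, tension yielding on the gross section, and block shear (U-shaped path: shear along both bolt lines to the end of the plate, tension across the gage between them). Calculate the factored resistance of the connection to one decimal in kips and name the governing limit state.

199.3 kips (gross-section yield governs)

Bolt shear: A_b = π(1.125)²/4 = 0.99402 in². φR_n = 0.75 × 84 × 0.99402 × 8 × 1 = 501.0 kips.
Bearing (0.375 in plate, F_u = 65 ksi): end bolts L_c = 1.9375 − 1.25/2 = 1.3125, R_n = min(1.2×1.3125×0.375×65, 2.4×1.125×0.375×65) = 38.391 kips/bolt; interior L_c = 3.75 − 1.25 = 2.5, R_n = 65.813 kips/bolt. φR_n = 0.75 × (2×38.391 + 6×65.813) = 353.7 kips.
Tension yield (gross): A_g = 11.8125×0.375 = 4.4297 in². φR_n = 0.90 × 50 × 4.4297 = 199.3 kips.
Block shear: shear path 2×[1.9375+3×3.75] = 2×13.1875 in, A_gv = 9.8906, A_nv = 2×(13.1875 − 3.5×1.3125)×0.375 = 6.4453 in²; tension across gage: (3.4375 − 1×1.3125)×0.375 = 0.79688 in². R_n = min(0.6×65×6.4453, 0.6×50×9.8906) + 1.0×65×0.79688 = min(251.37, 296.72) + 51.797 = 303.17 kips. φR_n = 0.75 × 303.17 = 227.4 kips.
Governing: min(501.0, 353.7, 199.3, 227.4) = 199.3 kips → gross-section yield.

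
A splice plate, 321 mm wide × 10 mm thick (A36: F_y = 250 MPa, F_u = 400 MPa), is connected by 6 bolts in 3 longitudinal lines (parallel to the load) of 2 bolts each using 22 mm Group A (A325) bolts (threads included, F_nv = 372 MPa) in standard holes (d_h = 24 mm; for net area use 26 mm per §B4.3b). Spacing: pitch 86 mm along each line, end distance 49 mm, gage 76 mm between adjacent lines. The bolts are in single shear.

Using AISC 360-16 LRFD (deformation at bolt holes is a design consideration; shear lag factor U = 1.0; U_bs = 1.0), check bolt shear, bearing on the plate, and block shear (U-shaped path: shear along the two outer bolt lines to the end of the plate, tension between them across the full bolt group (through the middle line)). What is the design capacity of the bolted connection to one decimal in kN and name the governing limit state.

Bolt shear: A_b = π(22)²/4 = 380.13 mm². φR_n = 0.75 × 372 × 380.13 × 6 × 1 = 636.3 kN.
Bearing (10 mm plate, F_u = 400 MPa): end bolts L_c = 49 − 24/2 = 37, R_n = min(1.2×37×10×400, 2.4×22×10×400) = 177.6 kN/bolt; interior L_c = 86 − 24 = 62, R_n = 211.2 kN/bolt. φR_n = 0.75 × (3×177.6 + 3×211.2) = 874.8 kN.
Block shear: shear path 2×[49+1×86] = 2×135 mm, A_gv = 2700, A_nv = 2×(135 − 1.5×26)×10 = 1920 mm²; tension across gage: (152 − 2×26)×10 = 1000 mm². R_n = min(0.6×400×1920, 0.6×250×2700) + 1.0×400×1000 = min(460.8, 405) + 400 = 805 kN. φR_n = 0.75 × 805 = 603.8 kN.
Governing: min(636.3, 874.8, 603.8) = 603.8 kN → block shear.

603.8 kN (block shear governs)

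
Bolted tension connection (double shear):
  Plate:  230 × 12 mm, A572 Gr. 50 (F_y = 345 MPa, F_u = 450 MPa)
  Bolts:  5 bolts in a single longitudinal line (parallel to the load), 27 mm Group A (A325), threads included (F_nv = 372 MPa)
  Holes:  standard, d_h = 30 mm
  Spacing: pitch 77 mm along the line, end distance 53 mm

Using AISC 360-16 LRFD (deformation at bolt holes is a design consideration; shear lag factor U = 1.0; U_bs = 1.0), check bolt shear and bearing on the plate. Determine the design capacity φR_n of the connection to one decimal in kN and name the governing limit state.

1098.4 kN (bearing governs)

Bolt shear: A_b = π(27)²/4 = 572.56 mm². φR_n = 0.75 × 372 × 572.56 × 5 × 2 = 1597.4 kN.
Bearing (12 mm plate, F_u = 450 MPa): end bolts L_c = 53 − 30/2 = 38, R_n = min(1.2×38×12×450, 2.4×27×12×450) = 246.24 kN/bolt; interior L_c = 77 − 30 = 47, R_n = 304.56 kN/bolt. φR_n = 0.75 × (1×246.24 + 4×304.56) = 1098.4 kN.
Governing: min(1597.4, 1098.4) = 1098.4 kN → bearing.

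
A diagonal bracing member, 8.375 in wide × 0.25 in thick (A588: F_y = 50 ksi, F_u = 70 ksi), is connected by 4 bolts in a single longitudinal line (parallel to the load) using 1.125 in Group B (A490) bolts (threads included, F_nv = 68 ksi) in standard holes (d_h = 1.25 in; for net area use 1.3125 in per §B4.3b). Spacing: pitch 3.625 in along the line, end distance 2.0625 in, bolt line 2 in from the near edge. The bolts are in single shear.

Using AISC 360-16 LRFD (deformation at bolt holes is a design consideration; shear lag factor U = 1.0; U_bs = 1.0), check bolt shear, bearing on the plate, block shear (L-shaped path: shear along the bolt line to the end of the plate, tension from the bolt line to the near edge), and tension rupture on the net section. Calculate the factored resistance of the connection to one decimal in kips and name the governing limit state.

83.3 kips (block shear governs)

Bolt shear: A_b = π(1.125)²/4 = 0.99402 in². φR_n = 0.75 × 68 × 0.99402 × 4 × 1 = 202.8 kips.
Bearing (0.25 in plate, F_u = 70 ksi): end bolts L_c = 2.0625 − 1.25/2 = 1.4375, R_n = min(1.2×1.4375×0.25×70, 2.4×1.125×0.25×70) = 30.188 kips/bolt; interior L_c = 3.625 − 1.25 = 2.375, R_n = 47.25 kips/bolt. φR_n = 0.75 × (1×30.188 + 3×47.25) = 129.0 kips.
Block shear: shear path 1×[2.0625+3×3.625] = 1×12.9375 in, A_gv = 3.2344, A_nv = 1×(12.9375 − 3.5×1.3125)×0.25 = 2.0859 in²; tension to near edge: (2 − 0.5×1.3125)×0.25 = 0.33594 in². R_n = min(0.6×70×2.0859, 0.6×50×3.2344) + 1.0×70×0.33594 = min(87.608, 97.032) + 23.516 = 111.12 kips. φR_n = 0.75 × 111.12 = 83.3 kips.
Tension rupture (net): A_n = (8.375 − 1×1.3125)×0.25 = 1.7656 in² (U = 1.0, A_e = A_n). φR_n = 0.75 × 70 × 1.7656 = 92.7 kips.
Governing: min(202.8, 129.0, 83.3, 92.7) = 83.3 kips → block shear.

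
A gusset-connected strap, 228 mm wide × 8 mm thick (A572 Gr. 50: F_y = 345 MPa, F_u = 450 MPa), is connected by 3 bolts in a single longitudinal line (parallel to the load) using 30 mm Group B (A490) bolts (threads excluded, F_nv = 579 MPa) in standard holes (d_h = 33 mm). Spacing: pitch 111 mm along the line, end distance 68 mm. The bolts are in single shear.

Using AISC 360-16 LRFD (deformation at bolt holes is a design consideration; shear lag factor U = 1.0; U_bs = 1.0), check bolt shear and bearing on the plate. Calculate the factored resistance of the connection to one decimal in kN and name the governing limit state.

Bolt shear: A_b = π(30)²/4 = 706.86 mm². φR_n = 0.75 × 579 × 706.86 × 3 × 1 = 920.9 kN.
Bearing (8 mm plate, F_u = 450 MPa): end bolts L_c = 68 − 33/2 = 51.5, R_n = min(1.2×51.5×8×450, 2.4×30×8×450) = 222.48 kN/bolt; interior L_c = 111 − 33 = 78, R_n = 259.2 kN/bolt. φR_n = 0.75 × (1×222.48 + 2×259.2) = 555.7 kN.
Governing: min(920.9, 555.7) = 555.7 kN → bearing.

555.7 kN (bearing governs)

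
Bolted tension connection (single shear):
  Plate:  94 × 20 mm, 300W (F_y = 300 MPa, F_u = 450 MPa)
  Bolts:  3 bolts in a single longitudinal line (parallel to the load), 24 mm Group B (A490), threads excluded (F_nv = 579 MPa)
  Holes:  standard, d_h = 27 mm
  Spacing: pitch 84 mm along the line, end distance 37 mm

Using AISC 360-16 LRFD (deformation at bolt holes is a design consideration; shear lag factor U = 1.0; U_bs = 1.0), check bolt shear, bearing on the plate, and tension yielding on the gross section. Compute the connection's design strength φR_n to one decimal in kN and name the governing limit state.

507.6 kN (gross-section yield governs)

Bolt shear: A_b = π(24)²/4 = 452.39 mm². φR_n = 0.75 × 579 × 452.39 × 3 × 1 = 589.4 kN.
Bearing (20 mm plate, F_u = 450 MPa): end bolts L_c = 37 − 27/2 = 23.5, R_n = min(1.2×23.5×20×450, 2.4×24×20×450) = 253.8 kN/bolt; interior L_c = 84 − 27 = 57, R_n = 518.4 kN/bolt. φR_n = 0.75 × (1×253.8 + 2×518.4) = 968.0 kN.
Tension yield (gross): A_g = 94×20 = 1880 mm². φR_n = 0.90 × 300 × 1880 = 507.6 kN.
Governing: min(589.4, 968.0, 507.6) = 507.6 kN → gross-section yield.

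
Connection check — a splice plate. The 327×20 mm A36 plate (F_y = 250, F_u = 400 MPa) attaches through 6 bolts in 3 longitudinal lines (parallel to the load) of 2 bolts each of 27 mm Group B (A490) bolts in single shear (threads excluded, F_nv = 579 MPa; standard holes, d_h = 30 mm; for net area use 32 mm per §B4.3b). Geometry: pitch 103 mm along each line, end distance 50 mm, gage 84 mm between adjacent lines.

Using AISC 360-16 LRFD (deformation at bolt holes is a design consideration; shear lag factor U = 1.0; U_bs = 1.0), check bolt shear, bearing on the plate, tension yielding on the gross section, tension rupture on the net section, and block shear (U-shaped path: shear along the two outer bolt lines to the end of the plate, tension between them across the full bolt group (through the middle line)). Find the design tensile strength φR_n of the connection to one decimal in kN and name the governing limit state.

Bolt shear: A_b = π(27)²/4 = 572.56 mm². φR_n = 0.75 × 579 × 572.56 × 6 × 1 = 1491.8 kN.
Bearing (20 mm plate, F_u = 400 MPa): end bolts L_c = 50 − 30/2 = 35, R_n = min(1.2×35×20×400, 2.4×27×20×400) = 336 kN/bolt; interior L_c = 103 − 30 = 73, R_n = 518.4 kN/bolt. φR_n = 0.75 × (3×336 + 3×518.4) = 1922.4 kN.
Tension yield (gross): A_g = 327×20 = 6540 mm². φR_n = 0.90 × 250 × 6540 = 1471.5 kN.
Tension rupture (net): A_n = (327 − 3×32)×20 = 4620 mm² (U = 1.0, A_e = A_n). φR_n = 0.75 × 400 × 4620 = 1386.0 kN.
Block shear: shear path 2×[50+1×103] = 2×153 mm, A_gv = 6120, A_nv = 2×(153 − 1.5×32)×20 = 4200 mm²; tension across gage: (168 − 2×32)×20 = 2080 mm². R_n = min(0.6×400×4200, 0.6×250×6120) + 1.0×400×2080 = min(1008, 918) + 832 = 1750 kN. φR_n = 0.75 × 1750 = 1312.5 kN.
Governing: min(1491.8, 1922.4, 1471.5, 1386.0, 1312.5) = 1312.5 kN → block shear.

1312.5 kN (block shear governs)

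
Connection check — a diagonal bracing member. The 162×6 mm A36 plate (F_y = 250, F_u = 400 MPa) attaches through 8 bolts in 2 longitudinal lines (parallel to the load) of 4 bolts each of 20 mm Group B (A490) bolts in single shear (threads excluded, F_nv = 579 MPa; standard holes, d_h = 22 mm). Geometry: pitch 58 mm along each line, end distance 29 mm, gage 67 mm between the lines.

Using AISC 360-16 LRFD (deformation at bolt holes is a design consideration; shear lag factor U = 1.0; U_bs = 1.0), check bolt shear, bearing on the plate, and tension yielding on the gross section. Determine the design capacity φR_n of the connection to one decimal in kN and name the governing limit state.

218.7 kN (gross-section yield governs)

Bolt shear: A_b = π(20)²/4 = 314.16 mm². φR_n = 0.75 × 579 × 314.16 × 8 × 1 = 1091.4 kN.
Bearing (6 mm plate, F_u = 400 MPa): end bolts L_c = 29 − 22/2 = 18, R_n = min(1.2×18×6×400, 2.4×20×6×400) = 51.84 kN/bolt; interior L_c = 58 − 22 = 36, R_n = 103.68 kN/bolt. φR_n = 0.75 × (2×51.84 + 6×103.68) = 544.3 kN.
Tension yield (gross): A_g = 162×6 = 972 mm². φR_n = 0.90 × 250 × 972 = 218.7 kN.
Governing: min(1091.4, 544.3, 218.7) = 218.7 kN → gross-section yield.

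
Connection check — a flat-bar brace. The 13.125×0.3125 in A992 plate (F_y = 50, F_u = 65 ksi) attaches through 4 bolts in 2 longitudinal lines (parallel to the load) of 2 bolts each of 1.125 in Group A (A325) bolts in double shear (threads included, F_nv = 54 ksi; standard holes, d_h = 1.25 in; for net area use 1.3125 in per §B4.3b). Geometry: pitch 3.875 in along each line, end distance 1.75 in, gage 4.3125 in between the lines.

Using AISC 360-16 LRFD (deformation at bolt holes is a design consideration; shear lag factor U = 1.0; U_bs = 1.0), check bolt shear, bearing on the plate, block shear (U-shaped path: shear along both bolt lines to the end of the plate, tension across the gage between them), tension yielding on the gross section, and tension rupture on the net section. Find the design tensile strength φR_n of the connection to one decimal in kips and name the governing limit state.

Bolt shear: A_b = π(1.125)²/4 = 0.99402 in². φR_n = 0.75 × 54 × 0.99402 × 4 × 2 = 322.1 kips.
Bearing (0.3125 in plate, F_u = 65 ksi): end bolts L_c = 1.75 − 1.25/2 = 1.125, R_n = min(1.2×1.125×0.3125×65, 2.4×1.125×0.3125×65) = 27.422 kips/bolt; interior L_c = 3.875 − 1.25 = 2.625, R_n = 54.844 kips/bolt. φR_n = 0.75 × (2×27.422 + 2×54.844) = 123.4 kips.
Block shear: shear path 2×[1.75+1×3.875] = 2×5.625 in, A_gv = 3.5156, A_nv = 2×(5.625 − 1.5×1.3125)×0.3125 = 2.2852 in²; tension across gage: (4.3125 − 1×1.3125)×0.3125 = 0.9375 in². R_n = min(0.6×65×2.2852, 0.6×50×3.5156) + 1.0×65×0.9375 = min(89.123, 105.47) + 60.938 = 150.06 kips. φR_n = 0.75 × 150.06 = 112.5 kips.
Tension yield (gross): A_g = 13.125×0.3125 = 4.1016 in². φR_n = 0.90 × 50 × 4.1016 = 184.6 kips.
Tension rupture (net): A_n = (13.125 − 2×1.3125)×0.3125 = 3.2813 in² (U = 1.0, A_e = A_n). φR_n = 0.75 × 65 × 3.2813 = 160.0 kips.
Governing: min(322.1, 123.4, 112.5, 184.6, 160.0) = 112.5 kips → block shear.

112.5 kips (block shear governs)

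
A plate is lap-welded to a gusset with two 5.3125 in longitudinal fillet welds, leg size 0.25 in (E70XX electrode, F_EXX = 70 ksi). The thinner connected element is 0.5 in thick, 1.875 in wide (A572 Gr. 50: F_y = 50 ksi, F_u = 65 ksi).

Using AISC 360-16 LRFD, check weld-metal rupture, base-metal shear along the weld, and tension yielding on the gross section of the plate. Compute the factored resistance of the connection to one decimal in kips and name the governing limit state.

42.2 kips (gross-section yield governs)

Weld metal: throat = 0.707×0.25 = 0.17675 in, L = 2×5.3125 = 10.625 in. φR_n = 0.75 × 0.6 × 70 × 0.17675 × 10.625 = 59.2 kips.
Base metal shear (0.5 in plate): yield φR_n = 1.0×0.6×50×0.5×10.625 = 159.4 kips; rupture φR_n = 0.75×0.6×65×0.5×10.625 = 155.4 kips; take 155.4 kips (rupture).
Tension yield (gross): A_g = 1.875×0.5 = 0.9375 in². φR_n = 0.90 × 50 × 0.9375 = 42.2 kips.
Governing: min(59.2, 155.4, 42.2) = 42.2 kips → gross-section yield.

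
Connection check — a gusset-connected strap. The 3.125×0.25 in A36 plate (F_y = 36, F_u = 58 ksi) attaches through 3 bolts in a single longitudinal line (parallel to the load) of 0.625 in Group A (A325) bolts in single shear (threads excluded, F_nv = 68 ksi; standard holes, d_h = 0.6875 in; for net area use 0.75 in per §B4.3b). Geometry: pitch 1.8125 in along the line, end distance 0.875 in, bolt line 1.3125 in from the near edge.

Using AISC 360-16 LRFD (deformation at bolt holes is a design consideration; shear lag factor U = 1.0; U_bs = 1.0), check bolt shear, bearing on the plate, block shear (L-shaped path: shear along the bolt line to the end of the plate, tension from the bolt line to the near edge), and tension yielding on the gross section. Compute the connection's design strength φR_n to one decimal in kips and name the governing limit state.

25.3 kips (gross-section yield governs)

Bolt shear: A_b = π(0.625)²/4 = 0.3068 in². φR_n = 0.75 × 68 × 0.3068 × 3 × 1 = 46.9 kips.
Bearing (0.25 in plate, F_u = 58 ksi): end bolts L_c = 0.875 − 0.6875/2 = 0.53125, R_n = min(1.2×0.53125×0.25×58, 2.4×0.625×0.25×58) = 9.2438 kips/bolt; interior L_c = 1.8125 − 0.6875 = 1.125, R_n = 19.575 kips/bolt. φR_n = 0.75 × (1×9.2438 + 2×19.575) = 36.3 kips.
Block shear: shear path 1×[0.875+2×1.8125] = 1×4.5 in, A_gv = 1.125, A_nv = 1×(4.5 − 2.5×0.75)×0.25 = 0.65625 in²; tension to near edge: (1.3125 − 0.5×0.75)×0.25 = 0.23438 in². R_n = min(0.6×58×0.65625, 0.6×36×1.125) + 1.0×58×0.23438 = min(22.838, 24.3) + 13.594 = 36.432 kips. φR_n = 0.75 × 36.432 = 27.3 kips.
Tension yield (gross): A_g = 3.125×0.25 = 0.78125 in². φR_n = 0.90 × 36 × 0.78125 = 25.3 kips.
Governing: min(46.9, 36.3, 27.3, 25.3) = 25.3 kips → gross-section yield.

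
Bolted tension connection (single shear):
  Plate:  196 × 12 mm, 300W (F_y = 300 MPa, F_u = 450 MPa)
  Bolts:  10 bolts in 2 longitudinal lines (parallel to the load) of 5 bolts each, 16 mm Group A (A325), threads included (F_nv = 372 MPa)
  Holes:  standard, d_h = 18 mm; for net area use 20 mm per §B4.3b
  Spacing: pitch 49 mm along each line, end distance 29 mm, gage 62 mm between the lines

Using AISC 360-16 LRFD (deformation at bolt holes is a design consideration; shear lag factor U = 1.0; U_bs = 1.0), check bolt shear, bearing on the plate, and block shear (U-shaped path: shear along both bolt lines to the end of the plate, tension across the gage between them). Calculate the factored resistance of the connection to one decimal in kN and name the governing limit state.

Bolt shear: A_b = π(16)²/4 = 201.06 mm². φR_n = 0.75 × 372 × 201.06 × 10 × 1 = 561.0 kN.
Bearing (12 mm plate, F_u = 450 MPa): end bolts L_c = 29 − 18/2 = 20, R_n = min(1.2×20×12×450, 2.4×16×12×450) = 129.6 kN/bolt; interior L_c = 49 − 18 = 31, R_n = 200.88 kN/bolt. φR_n = 0.75 × (2×129.6 + 8×200.88) = 1399.7 kN.
Block shear: shear path 2×[29+4×49] = 2×225 mm, A_gv = 5400, A_nv = 2×(225 − 4.5×20)×12 = 3240 mm²; tension across gage: (62 − 1×20)×12 = 504 mm². R_n = min(0.6×450×3240, 0.6×300×5400) + 1.0×450×504 = min(874.8, 972) + 226.8 = 1101.6 kN. φR_n = 0.75 × 1101.6 = 826.2 kN.
Governing: min(561.0, 1399.7, 826.2) = 561.0 kN → bolt shear.

561.0 kN (bolt shear governs)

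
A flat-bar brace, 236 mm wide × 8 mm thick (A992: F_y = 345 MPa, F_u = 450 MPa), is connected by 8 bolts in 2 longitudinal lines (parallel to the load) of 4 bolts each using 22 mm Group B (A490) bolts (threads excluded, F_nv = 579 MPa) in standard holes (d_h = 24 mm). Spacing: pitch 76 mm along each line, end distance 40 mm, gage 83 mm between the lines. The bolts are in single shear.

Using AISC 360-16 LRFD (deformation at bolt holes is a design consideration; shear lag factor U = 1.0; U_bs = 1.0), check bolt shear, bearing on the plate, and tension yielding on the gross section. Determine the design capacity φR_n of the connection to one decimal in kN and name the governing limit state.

586.2 kN (gross-section yield governs)

Bolt shear: A_b = π(22)²/4 = 380.13 mm². φR_n = 0.75 × 579 × 380.13 × 8 × 1 = 1320.6 kN.
Bearing (8 mm plate, F_u = 450 MPa): end bolts L_c = 40 − 24/2 = 28, R_n = min(1.2×28×8×450, 2.4×22×8×450) = 120.96 kN/bolt; interior L_c = 76 − 24 = 52, R_n = 190.08 kN/bolt. φR_n = 0.75 × (2×120.96 + 6×190.08) = 1036.8 kN.
Tension yield (gross): A_g = 236×8 = 1888 mm². φR_n = 0.90 × 345 × 1888 = 586.2 kN.
Governing: min(1320.6, 1036.8, 586.2) = 586.2 kN → gross-section yield.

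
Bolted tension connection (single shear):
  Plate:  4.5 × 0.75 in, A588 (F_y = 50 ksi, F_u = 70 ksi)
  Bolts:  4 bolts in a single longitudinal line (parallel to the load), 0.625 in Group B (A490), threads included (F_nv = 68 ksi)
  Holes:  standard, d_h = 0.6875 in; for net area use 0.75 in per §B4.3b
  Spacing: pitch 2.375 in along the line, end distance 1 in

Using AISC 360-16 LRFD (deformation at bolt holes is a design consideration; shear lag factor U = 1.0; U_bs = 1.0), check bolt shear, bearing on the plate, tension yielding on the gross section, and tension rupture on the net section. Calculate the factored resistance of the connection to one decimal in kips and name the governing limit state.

Bolt shear: A_b = π(0.625)²/4 = 0.3068 in². φR_n = 0.75 × 68 × 0.3068 × 4 × 1 = 62.6 kips.
Bearing (0.75 in plate, F_u = 70 ksi): end bolts L_c = 1 − 0.6875/2 = 0.65625, R_n = min(1.2×0.65625×0.75×70, 2.4×0.625×0.75×70) = 41.344 kips/bolt; interior L_c = 2.375 − 0.6875 = 1.6875, R_n = 78.75 kips/bolt. φR_n = 0.75 × (1×41.344 + 3×78.75) = 208.2 kips.
Tension yield (gross): A_g = 4.5×0.75 = 3.375 in². φR_n = 0.90 × 50 × 3.375 = 151.9 kips.
Tension rupture (net): A_n = (4.5 − 1×0.75)×0.75 = 2.8125 in² (U = 1.0, A_e = A_n). φR_n = 0.75 × 70 × 2.8125 = 147.7 kips.
Governing: min(62.6, 208.2, 151.9, 147.7) = 62.6 kips → bolt shear.

62.6 kips (bolt shear governs)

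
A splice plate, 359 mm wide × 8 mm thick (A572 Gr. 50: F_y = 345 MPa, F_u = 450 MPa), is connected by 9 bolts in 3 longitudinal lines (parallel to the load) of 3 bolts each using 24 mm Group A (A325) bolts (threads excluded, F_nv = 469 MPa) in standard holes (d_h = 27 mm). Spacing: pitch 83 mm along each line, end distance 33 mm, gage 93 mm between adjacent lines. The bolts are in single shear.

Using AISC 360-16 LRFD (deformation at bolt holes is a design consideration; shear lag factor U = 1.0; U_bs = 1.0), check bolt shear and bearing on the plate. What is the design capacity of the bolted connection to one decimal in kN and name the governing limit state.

1122.7 kN (bearing governs)

Bolt shear: A_b = π(24)²/4 = 452.39 mm². φR_n = 0.75 × 469 × 452.39 × 9 × 1 = 1432.2 kN.
Bearing (8 mm plate, F_u = 450 MPa): end bolts L_c = 33 − 27/2 = 19.5, R_n = min(1.2×19.5×8×450, 2.4×24×8×450) = 84.24 kN/bolt; interior L_c = 83 − 27 = 56, R_n = 207.36 kN/bolt. φR_n = 0.75 × (3×84.24 + 6×207.36) = 1122.7 kN.
Governing: min(1432.2, 1122.7) = 1122.7 kN → bearing.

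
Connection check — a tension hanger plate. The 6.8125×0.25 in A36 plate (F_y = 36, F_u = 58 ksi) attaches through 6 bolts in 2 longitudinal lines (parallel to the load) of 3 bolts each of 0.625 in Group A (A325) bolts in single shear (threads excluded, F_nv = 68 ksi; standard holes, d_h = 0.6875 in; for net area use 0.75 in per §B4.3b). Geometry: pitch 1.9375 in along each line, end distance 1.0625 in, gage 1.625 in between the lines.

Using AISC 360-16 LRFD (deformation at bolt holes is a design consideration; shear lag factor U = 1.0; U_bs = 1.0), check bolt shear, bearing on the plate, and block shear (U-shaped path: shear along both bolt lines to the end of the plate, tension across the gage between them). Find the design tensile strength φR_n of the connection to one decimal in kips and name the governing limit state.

49.5 kips (block shear governs)

Bolt shear: A_b = π(0.625)²/4 = 0.3068 in². φR_n = 0.75 × 68 × 0.3068 × 6 × 1 = 93.9 kips.
Bearing (0.25 in plate, F_u = 58 ksi): end bolts L_c = 1.0625 − 0.6875/2 = 0.71875, R_n = min(1.2×0.71875×0.25×58, 2.4×0.625×0.25×58) = 12.506 kips/bolt; interior L_c = 1.9375 − 0.6875 = 1.25, R_n = 21.75 kips/bolt. φR_n = 0.75 × (2×12.506 + 4×21.75) = 84.0 kips.
Block shear: shear path 2×[1.0625+2×1.9375] = 2×4.9375 in, A_gv = 2.4688, A_nv = 2×(4.9375 − 2.5×0.75)×0.25 = 1.5313 in²; tension across gage: (1.625 − 1×0.75)×0.25 = 0.21875 in². R_n = min(0.6×58×1.5313, 0.6×36×2.4688) + 1.0×58×0.21875 = min(53.289, 53.326) + 12.688 = 65.977 kips. φR_n = 0.75 × 65.977 = 49.5 kips.
Governing: min(93.9, 84.0, 49.5) = 49.5 kips → block shear.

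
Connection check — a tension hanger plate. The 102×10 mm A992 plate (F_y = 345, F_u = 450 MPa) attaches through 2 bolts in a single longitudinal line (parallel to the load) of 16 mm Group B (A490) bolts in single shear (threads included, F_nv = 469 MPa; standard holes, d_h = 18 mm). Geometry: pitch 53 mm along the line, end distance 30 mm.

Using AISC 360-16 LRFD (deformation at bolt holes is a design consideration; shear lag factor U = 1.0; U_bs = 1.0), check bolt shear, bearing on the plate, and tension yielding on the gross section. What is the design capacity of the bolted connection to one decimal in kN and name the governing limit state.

Bolt shear: A_b = π(16)²/4 = 201.06 mm². φR_n = 0.75 × 469 × 201.06 × 2 × 1 = 141.4 kN.
Bearing (10 mm plate, F_u = 450 MPa): end bolts L_c = 30 − 18/2 = 21, R_n = min(1.2×21×10×450, 2.4×16×10×450) = 113.4 kN/bolt; interior L_c = 53 − 18 = 35, R_n = 172.8 kN/bolt. φR_n = 0.75 × (1×113.4 + 1×172.8) = 214.7 kN.
Tension yield (gross): A_g = 102×10 = 1020 mm². φR_n = 0.90 × 345 × 1020 = 316.7 kN.
Governing: min(141.4, 214.7, 316.7) = 141.4 kN → bolt shear.

141.4 kN (bolt shear governs)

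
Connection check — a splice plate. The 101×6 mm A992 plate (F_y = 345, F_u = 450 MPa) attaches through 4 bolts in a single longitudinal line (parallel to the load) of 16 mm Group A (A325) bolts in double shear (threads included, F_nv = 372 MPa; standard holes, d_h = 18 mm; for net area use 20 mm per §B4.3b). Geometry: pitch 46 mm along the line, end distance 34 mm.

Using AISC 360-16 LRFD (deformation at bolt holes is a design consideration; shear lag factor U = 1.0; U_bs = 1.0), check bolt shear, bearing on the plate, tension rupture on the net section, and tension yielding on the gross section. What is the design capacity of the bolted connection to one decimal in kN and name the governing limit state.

164.0 kN (net-section rupture governs)

Bolt shear: A_b = π(16)²/4 = 201.06 mm². φR_n = 0.75 × 372 × 201.06 × 4 × 2 = 448.8 kN.
Bearing (6 mm plate, F_u = 450 MPa): end bolts L_c = 34 − 18/2 = 25, R_n = min(1.2×25×6×450, 2.4×16×6×450) = 81 kN/bolt; interior L_c = 46 − 18 = 28, R_n = 90.72 kN/bolt. φR_n = 0.75 × (1×81 + 3×90.72) = 264.9 kN.
Tension rupture (net): A_n = (101 − 1×20)×6 = 486 mm² (U = 1.0, A_e = A_n). φR_n = 0.75 × 450 × 486 = 164.0 kN.
Tension yield (gross): A_g = 101×6 = 606 mm². φR_n = 0.90 × 345 × 606 = 188.2 kN.
Governing: min(448.8, 264.9, 164.0, 188.2) = 164.0 kN → net-section rupture.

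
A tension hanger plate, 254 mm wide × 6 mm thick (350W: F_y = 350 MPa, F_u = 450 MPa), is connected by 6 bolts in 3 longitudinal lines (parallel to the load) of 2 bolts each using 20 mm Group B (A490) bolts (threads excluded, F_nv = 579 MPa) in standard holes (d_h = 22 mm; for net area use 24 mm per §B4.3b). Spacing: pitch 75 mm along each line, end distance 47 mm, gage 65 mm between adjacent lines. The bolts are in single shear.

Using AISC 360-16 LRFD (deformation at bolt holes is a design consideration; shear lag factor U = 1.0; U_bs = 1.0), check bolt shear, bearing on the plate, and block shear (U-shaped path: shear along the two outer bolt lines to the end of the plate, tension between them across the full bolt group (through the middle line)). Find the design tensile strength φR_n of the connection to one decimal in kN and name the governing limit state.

375.0 kN (block shear governs)

Bolt shear: A_b = π(20)²/4 = 314.16 mm². φR_n = 0.75 × 579 × 314.16 × 6 × 1 = 818.5 kN.
Bearing (6 mm plate, F_u = 450 MPa): end bolts L_c = 47 − 22/2 = 36, R_n = min(1.2×36×6×450, 2.4×20×6×450) = 116.64 kN/bolt; interior L_c = 75 − 22 = 53, R_n = 129.6 kN/bolt. φR_n = 0.75 × (3×116.64 + 3×129.6) = 554.0 kN.
Block shear: shear path 2×[47+1×75] = 2×122 mm, A_gv = 1464, A_nv = 2×(122 − 1.5×24)×6 = 1032 mm²; tension across gage: (130 − 2×24)×6 = 492 mm². R_n = min(0.6×450×1032, 0.6×350×1464) + 1.0×450×492 = min(278.64, 307.44) + 221.4 = 500.04 kN. φR_n = 0.75 × 500.04 = 375.0 kN.
Governing: min(818.5, 554.0, 375.0) = 375.0 kN → block shear.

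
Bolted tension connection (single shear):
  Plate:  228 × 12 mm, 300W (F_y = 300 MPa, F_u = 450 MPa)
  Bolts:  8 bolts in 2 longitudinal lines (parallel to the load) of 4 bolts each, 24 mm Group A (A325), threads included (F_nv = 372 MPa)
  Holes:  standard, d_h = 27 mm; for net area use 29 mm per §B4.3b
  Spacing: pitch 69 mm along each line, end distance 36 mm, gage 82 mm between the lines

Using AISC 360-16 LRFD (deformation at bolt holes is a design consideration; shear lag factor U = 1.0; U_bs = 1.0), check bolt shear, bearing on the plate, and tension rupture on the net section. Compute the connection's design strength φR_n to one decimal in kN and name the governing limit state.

688.5 kN (net-section rupture governs)

Bolt shear: A_b = π(24)²/4 = 452.39 mm². φR_n = 0.75 × 372 × 452.39 × 8 × 1 = 1009.7 kN.
Bearing (12 mm plate, F_u = 450 MPa): end bolts L_c = 36 − 27/2 = 22.5, R_n = min(1.2×22.5×12×450, 2.4×24×12×450) = 145.8 kN/bolt; interior L_c = 69 − 27 = 42, R_n = 272.16 kN/bolt. φR_n = 0.75 × (2×145.8 + 6×272.16) = 1443.4 kN.
Tension rupture (net): A_n = (228 − 2×29)×12 = 2040 mm² (U = 1.0, A_e = A_n). φR_n = 0.75 × 450 × 2040 = 688.5 kN.
Governing: min(1009.7, 1443.4, 688.5) = 688.5 kN → net-section rupture.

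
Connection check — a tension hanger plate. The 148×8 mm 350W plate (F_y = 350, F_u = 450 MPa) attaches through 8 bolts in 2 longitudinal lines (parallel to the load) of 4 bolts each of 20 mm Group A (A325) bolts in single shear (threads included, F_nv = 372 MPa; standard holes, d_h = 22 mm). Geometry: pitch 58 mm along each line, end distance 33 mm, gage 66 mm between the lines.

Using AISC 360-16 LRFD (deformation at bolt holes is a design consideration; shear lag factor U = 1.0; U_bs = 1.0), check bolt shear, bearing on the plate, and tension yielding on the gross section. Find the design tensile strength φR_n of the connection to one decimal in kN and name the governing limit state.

373.0 kN (gross-section yield governs)

Bolt shear: A_b = π(20)²/4 = 314.16 mm². φR_n = 0.75 × 372 × 314.16 × 8 × 1 = 701.2 kN.
Bearing (8 mm plate, F_u = 450 MPa): end bolts L_c = 33 − 22/2 = 22, R_n = min(1.2×22×8×450, 2.4×20×8×450) = 95.04 kN/bolt; interior L_c = 58 − 22 = 36, R_n = 155.52 kN/bolt. φR_n = 0.75 × (2×95.04 + 6×155.52) = 842.4 kN.
Tension yield (gross): A_g = 148×8 = 1184 mm². φR_n = 0.90 × 350 × 1184 = 373.0 kN.
Governing: min(701.2, 842.4, 373.0) = 373.0 kN → gross-section yield.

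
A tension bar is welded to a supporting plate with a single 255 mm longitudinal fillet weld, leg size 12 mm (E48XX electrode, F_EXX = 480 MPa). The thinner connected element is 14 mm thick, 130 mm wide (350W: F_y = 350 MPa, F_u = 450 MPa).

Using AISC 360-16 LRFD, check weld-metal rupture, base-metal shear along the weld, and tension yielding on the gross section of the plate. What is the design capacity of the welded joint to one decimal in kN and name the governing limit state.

Weld metal: throat = 0.707×12 = 8.484 mm, L = 255 mm. φR_n = 0.75 × 0.6 × 480 × 8.484 × 255 = 467.3 kN.
Base metal shear (14 mm plate): yield φR_n = 1.0×0.6×350×14×255 = 749.7 kN; rupture φR_n = 0.75×0.6×450×14×255 = 722.9 kN; take 722.9 kN (rupture).
Tension yield (gross): A_g = 130×14 = 1820 mm². φR_n = 0.90 × 350 × 1820 = 573.3 kN.
Governing: min(467.3, 722.9, 573.3) = 467.3 kN → weld metal.

467.3 kN (weld metal governs)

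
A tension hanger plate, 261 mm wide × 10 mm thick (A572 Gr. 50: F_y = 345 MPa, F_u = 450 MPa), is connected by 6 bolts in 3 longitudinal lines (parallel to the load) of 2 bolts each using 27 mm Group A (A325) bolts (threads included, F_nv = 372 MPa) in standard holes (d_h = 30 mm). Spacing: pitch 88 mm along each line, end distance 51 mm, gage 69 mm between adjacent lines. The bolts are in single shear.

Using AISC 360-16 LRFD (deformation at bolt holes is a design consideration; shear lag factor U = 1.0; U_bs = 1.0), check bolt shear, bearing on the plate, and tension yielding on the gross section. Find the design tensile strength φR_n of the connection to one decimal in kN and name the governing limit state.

810.4 kN (gross-section yield governs)

Bolt shear: A_b = π(27)²/4 = 572.56 mm². φR_n = 0.75 × 372 × 572.56 × 6 × 1 = 958.5 kN.
Bearing (10 mm plate, F_u = 450 MPa): end bolts L_c = 51 − 30/2 = 36, R_n = min(1.2×36×10×450, 2.4×27×10×450) = 194.4 kN/bolt; interior L_c = 88 − 30 = 58, R_n = 291.6 kN/bolt. φR_n = 0.75 × (3×194.4 + 3×291.6) = 1093.5 kN.
Tension yield (gross): A_g = 261×10 = 2610 mm². φR_n = 0.90 × 345 × 2610 = 810.4 kN.
Governing: min(958.5, 1093.5, 810.4) = 810.4 kN → gross-section yield.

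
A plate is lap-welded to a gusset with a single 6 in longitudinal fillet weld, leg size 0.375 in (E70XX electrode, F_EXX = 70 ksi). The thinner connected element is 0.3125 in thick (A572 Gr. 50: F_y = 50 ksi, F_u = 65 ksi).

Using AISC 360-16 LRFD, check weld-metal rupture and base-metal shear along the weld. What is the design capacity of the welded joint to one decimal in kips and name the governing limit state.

Weld metal: throat = 0.707×0.375 = 0.26513 in, L = 6 in. φR_n = 0.75 × 0.6 × 70 × 0.26513 × 6 = 50.1 kips.
Base metal shear (0.3125 in plate): yield φR_n = 1.0×0.6×50×0.3125×6 = 56.3 kips; rupture φR_n = 0.75×0.6×65×0.3125×6 = 54.8 kips; take 54.8 kips (rupture).
Governing: min(50.1, 54.8) = 50.1 kips → weld metal.

50.1 kips (weld metal governs)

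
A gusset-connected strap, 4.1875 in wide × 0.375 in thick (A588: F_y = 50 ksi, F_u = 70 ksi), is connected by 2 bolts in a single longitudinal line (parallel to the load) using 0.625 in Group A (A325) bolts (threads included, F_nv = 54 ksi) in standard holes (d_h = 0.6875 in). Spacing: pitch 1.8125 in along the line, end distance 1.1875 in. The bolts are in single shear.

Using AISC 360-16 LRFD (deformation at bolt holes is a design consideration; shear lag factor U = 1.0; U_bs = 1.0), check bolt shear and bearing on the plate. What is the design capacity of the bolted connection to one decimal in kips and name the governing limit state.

24.9 kips (bolt shear governs)

Bolt shear: A_b = π(0.625)²/4 = 0.3068 in². φR_n = 0.75 × 54 × 0.3068 × 2 × 1 = 24.9 kips.
Bearing (0.375 in plate, F_u = 70 ksi): end bolts L_c = 1.1875 − 0.6875/2 = 0.84375, R_n = min(1.2×0.84375×0.375×70, 2.4×0.625×0.375×70) = 26.578 kips/bolt; interior L_c = 1.8125 − 0.6875 = 1.125, R_n = 35.438 kips/bolt. φR_n = 0.75 × (1×26.578 + 1×35.438) = 46.5 kips.
Governing: min(24.9, 46.5) = 24.9 kips → bolt shear.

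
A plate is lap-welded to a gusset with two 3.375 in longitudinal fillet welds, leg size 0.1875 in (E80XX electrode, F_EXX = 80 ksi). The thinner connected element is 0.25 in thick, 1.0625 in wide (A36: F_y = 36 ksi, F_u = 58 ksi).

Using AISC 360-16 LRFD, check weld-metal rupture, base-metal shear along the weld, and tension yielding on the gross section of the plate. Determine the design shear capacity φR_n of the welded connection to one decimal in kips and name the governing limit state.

8.6 kips (gross-section yield governs)

Weld metal: throat = 0.707×0.1875 = 0.13256 in, L = 2×3.375 = 6.75 in. φR_n = 0.75 × 0.6 × 80 × 0.13256 × 6.75 = 32.2 kips.
Base metal shear (0.25 in plate): yield φR_n = 1.0×0.6×36×0.25×6.75 = 36.5 kips; rupture φR_n = 0.75×0.6×58×0.25×6.75 = 44.0 kips; take 36.5 kips (yield).
Tension yield (gross): A_g = 1.0625×0.25 = 0.26563 in². φR_n = 0.90 × 36 × 0.26563 = 8.6 kips.
Governing: min(32.2, 36.5, 8.6) = 8.6 kips → gross-section yield.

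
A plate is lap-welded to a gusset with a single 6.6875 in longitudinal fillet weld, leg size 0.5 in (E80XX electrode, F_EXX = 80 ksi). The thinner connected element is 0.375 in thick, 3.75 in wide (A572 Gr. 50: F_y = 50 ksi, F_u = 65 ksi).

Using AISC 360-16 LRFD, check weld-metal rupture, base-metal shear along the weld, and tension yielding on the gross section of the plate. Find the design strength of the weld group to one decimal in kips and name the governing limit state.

Weld metal: throat = 0.707×0.5 = 0.3535 in, L = 6.6875 in. φR_n = 0.75 × 0.6 × 80 × 0.3535 × 6.6875 = 85.1 kips.
Base metal shear (0.375 in plate): yield φR_n = 1.0×0.6×50×0.375×6.6875 = 75.2 kips; rupture φR_n = 0.75×0.6×65×0.375×6.6875 = 73.4 kips; take 73.4 kips (rupture).
Tension yield (gross): A_g = 3.75×0.375 = 1.4063 in². φR_n = 0.90 × 50 × 1.4063 = 63.3 kips.
Governing: min(85.1, 73.4, 63.3) = 63.3 kips → gross-section yield.

63.3 kips (gross-section yield governs)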